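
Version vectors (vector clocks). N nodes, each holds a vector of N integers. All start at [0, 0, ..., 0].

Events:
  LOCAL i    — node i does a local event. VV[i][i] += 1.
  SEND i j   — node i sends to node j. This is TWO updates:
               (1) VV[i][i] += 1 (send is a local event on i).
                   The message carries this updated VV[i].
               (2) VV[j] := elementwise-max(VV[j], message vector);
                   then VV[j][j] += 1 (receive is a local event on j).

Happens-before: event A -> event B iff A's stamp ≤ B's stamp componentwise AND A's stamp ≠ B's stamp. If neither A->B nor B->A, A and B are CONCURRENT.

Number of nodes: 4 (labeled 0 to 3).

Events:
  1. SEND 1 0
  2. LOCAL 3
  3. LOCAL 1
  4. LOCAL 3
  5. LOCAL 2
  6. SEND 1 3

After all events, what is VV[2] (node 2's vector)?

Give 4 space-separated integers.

Answer: 0 0 1 0

Derivation:
Initial: VV[0]=[0, 0, 0, 0]
Initial: VV[1]=[0, 0, 0, 0]
Initial: VV[2]=[0, 0, 0, 0]
Initial: VV[3]=[0, 0, 0, 0]
Event 1: SEND 1->0: VV[1][1]++ -> VV[1]=[0, 1, 0, 0], msg_vec=[0, 1, 0, 0]; VV[0]=max(VV[0],msg_vec) then VV[0][0]++ -> VV[0]=[1, 1, 0, 0]
Event 2: LOCAL 3: VV[3][3]++ -> VV[3]=[0, 0, 0, 1]
Event 3: LOCAL 1: VV[1][1]++ -> VV[1]=[0, 2, 0, 0]
Event 4: LOCAL 3: VV[3][3]++ -> VV[3]=[0, 0, 0, 2]
Event 5: LOCAL 2: VV[2][2]++ -> VV[2]=[0, 0, 1, 0]
Event 6: SEND 1->3: VV[1][1]++ -> VV[1]=[0, 3, 0, 0], msg_vec=[0, 3, 0, 0]; VV[3]=max(VV[3],msg_vec) then VV[3][3]++ -> VV[3]=[0, 3, 0, 3]
Final vectors: VV[0]=[1, 1, 0, 0]; VV[1]=[0, 3, 0, 0]; VV[2]=[0, 0, 1, 0]; VV[3]=[0, 3, 0, 3]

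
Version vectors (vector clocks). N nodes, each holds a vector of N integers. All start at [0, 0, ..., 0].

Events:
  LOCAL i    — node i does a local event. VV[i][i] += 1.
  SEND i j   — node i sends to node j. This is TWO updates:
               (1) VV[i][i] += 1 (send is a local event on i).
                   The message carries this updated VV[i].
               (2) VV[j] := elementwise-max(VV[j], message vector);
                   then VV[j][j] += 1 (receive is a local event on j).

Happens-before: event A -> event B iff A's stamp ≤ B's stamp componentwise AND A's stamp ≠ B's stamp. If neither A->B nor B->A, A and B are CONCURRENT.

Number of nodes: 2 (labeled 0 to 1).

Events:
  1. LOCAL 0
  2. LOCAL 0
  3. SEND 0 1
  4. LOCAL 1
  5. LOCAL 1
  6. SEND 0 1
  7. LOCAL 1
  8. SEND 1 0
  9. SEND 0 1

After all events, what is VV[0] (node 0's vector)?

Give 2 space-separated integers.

Initial: VV[0]=[0, 0]
Initial: VV[1]=[0, 0]
Event 1: LOCAL 0: VV[0][0]++ -> VV[0]=[1, 0]
Event 2: LOCAL 0: VV[0][0]++ -> VV[0]=[2, 0]
Event 3: SEND 0->1: VV[0][0]++ -> VV[0]=[3, 0], msg_vec=[3, 0]; VV[1]=max(VV[1],msg_vec) then VV[1][1]++ -> VV[1]=[3, 1]
Event 4: LOCAL 1: VV[1][1]++ -> VV[1]=[3, 2]
Event 5: LOCAL 1: VV[1][1]++ -> VV[1]=[3, 3]
Event 6: SEND 0->1: VV[0][0]++ -> VV[0]=[4, 0], msg_vec=[4, 0]; VV[1]=max(VV[1],msg_vec) then VV[1][1]++ -> VV[1]=[4, 4]
Event 7: LOCAL 1: VV[1][1]++ -> VV[1]=[4, 5]
Event 8: SEND 1->0: VV[1][1]++ -> VV[1]=[4, 6], msg_vec=[4, 6]; VV[0]=max(VV[0],msg_vec) then VV[0][0]++ -> VV[0]=[5, 6]
Event 9: SEND 0->1: VV[0][0]++ -> VV[0]=[6, 6], msg_vec=[6, 6]; VV[1]=max(VV[1],msg_vec) then VV[1][1]++ -> VV[1]=[6, 7]
Final vectors: VV[0]=[6, 6]; VV[1]=[6, 7]

Answer: 6 6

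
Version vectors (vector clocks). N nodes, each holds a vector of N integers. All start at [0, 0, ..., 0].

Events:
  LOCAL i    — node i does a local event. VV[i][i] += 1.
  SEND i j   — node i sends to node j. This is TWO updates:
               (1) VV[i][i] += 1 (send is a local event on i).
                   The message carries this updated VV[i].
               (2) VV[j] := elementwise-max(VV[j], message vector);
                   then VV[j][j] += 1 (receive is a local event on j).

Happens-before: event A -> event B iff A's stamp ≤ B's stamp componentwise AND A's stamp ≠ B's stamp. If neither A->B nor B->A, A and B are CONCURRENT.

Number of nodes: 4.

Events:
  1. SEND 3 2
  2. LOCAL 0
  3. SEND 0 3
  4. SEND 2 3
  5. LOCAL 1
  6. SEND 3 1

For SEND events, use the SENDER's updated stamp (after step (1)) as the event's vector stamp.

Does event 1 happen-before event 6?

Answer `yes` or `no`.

Initial: VV[0]=[0, 0, 0, 0]
Initial: VV[1]=[0, 0, 0, 0]
Initial: VV[2]=[0, 0, 0, 0]
Initial: VV[3]=[0, 0, 0, 0]
Event 1: SEND 3->2: VV[3][3]++ -> VV[3]=[0, 0, 0, 1], msg_vec=[0, 0, 0, 1]; VV[2]=max(VV[2],msg_vec) then VV[2][2]++ -> VV[2]=[0, 0, 1, 1]
Event 2: LOCAL 0: VV[0][0]++ -> VV[0]=[1, 0, 0, 0]
Event 3: SEND 0->3: VV[0][0]++ -> VV[0]=[2, 0, 0, 0], msg_vec=[2, 0, 0, 0]; VV[3]=max(VV[3],msg_vec) then VV[3][3]++ -> VV[3]=[2, 0, 0, 2]
Event 4: SEND 2->3: VV[2][2]++ -> VV[2]=[0, 0, 2, 1], msg_vec=[0, 0, 2, 1]; VV[3]=max(VV[3],msg_vec) then VV[3][3]++ -> VV[3]=[2, 0, 2, 3]
Event 5: LOCAL 1: VV[1][1]++ -> VV[1]=[0, 1, 0, 0]
Event 6: SEND 3->1: VV[3][3]++ -> VV[3]=[2, 0, 2, 4], msg_vec=[2, 0, 2, 4]; VV[1]=max(VV[1],msg_vec) then VV[1][1]++ -> VV[1]=[2, 2, 2, 4]
Event 1 stamp: [0, 0, 0, 1]
Event 6 stamp: [2, 0, 2, 4]
[0, 0, 0, 1] <= [2, 0, 2, 4]? True. Equal? False. Happens-before: True

Answer: yes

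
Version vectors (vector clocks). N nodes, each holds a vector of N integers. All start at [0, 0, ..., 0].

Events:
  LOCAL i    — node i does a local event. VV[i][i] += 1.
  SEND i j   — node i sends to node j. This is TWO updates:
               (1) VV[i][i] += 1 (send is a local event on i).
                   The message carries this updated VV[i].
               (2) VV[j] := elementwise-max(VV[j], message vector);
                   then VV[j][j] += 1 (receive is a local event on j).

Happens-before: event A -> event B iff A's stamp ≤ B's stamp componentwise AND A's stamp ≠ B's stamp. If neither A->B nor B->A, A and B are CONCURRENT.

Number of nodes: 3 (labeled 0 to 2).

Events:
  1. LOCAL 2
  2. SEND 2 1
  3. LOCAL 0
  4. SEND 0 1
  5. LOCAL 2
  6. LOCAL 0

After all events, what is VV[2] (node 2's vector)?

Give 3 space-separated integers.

Initial: VV[0]=[0, 0, 0]
Initial: VV[1]=[0, 0, 0]
Initial: VV[2]=[0, 0, 0]
Event 1: LOCAL 2: VV[2][2]++ -> VV[2]=[0, 0, 1]
Event 2: SEND 2->1: VV[2][2]++ -> VV[2]=[0, 0, 2], msg_vec=[0, 0, 2]; VV[1]=max(VV[1],msg_vec) then VV[1][1]++ -> VV[1]=[0, 1, 2]
Event 3: LOCAL 0: VV[0][0]++ -> VV[0]=[1, 0, 0]
Event 4: SEND 0->1: VV[0][0]++ -> VV[0]=[2, 0, 0], msg_vec=[2, 0, 0]; VV[1]=max(VV[1],msg_vec) then VV[1][1]++ -> VV[1]=[2, 2, 2]
Event 5: LOCAL 2: VV[2][2]++ -> VV[2]=[0, 0, 3]
Event 6: LOCAL 0: VV[0][0]++ -> VV[0]=[3, 0, 0]
Final vectors: VV[0]=[3, 0, 0]; VV[1]=[2, 2, 2]; VV[2]=[0, 0, 3]

Answer: 0 0 3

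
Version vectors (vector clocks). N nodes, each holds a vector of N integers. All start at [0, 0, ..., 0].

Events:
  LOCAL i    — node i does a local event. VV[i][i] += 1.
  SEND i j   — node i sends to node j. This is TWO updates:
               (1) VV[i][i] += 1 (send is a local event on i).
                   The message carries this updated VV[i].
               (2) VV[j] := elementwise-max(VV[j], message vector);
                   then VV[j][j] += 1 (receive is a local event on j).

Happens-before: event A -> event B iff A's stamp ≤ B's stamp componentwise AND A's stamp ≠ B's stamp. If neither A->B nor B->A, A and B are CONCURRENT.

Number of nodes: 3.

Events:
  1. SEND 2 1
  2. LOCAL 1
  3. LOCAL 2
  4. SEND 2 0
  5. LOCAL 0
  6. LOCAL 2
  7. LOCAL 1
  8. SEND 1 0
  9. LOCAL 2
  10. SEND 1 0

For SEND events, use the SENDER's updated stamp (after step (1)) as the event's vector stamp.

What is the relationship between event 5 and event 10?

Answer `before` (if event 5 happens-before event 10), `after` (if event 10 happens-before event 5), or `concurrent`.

Answer: concurrent

Derivation:
Initial: VV[0]=[0, 0, 0]
Initial: VV[1]=[0, 0, 0]
Initial: VV[2]=[0, 0, 0]
Event 1: SEND 2->1: VV[2][2]++ -> VV[2]=[0, 0, 1], msg_vec=[0, 0, 1]; VV[1]=max(VV[1],msg_vec) then VV[1][1]++ -> VV[1]=[0, 1, 1]
Event 2: LOCAL 1: VV[1][1]++ -> VV[1]=[0, 2, 1]
Event 3: LOCAL 2: VV[2][2]++ -> VV[2]=[0, 0, 2]
Event 4: SEND 2->0: VV[2][2]++ -> VV[2]=[0, 0, 3], msg_vec=[0, 0, 3]; VV[0]=max(VV[0],msg_vec) then VV[0][0]++ -> VV[0]=[1, 0, 3]
Event 5: LOCAL 0: VV[0][0]++ -> VV[0]=[2, 0, 3]
Event 6: LOCAL 2: VV[2][2]++ -> VV[2]=[0, 0, 4]
Event 7: LOCAL 1: VV[1][1]++ -> VV[1]=[0, 3, 1]
Event 8: SEND 1->0: VV[1][1]++ -> VV[1]=[0, 4, 1], msg_vec=[0, 4, 1]; VV[0]=max(VV[0],msg_vec) then VV[0][0]++ -> VV[0]=[3, 4, 3]
Event 9: LOCAL 2: VV[2][2]++ -> VV[2]=[0, 0, 5]
Event 10: SEND 1->0: VV[1][1]++ -> VV[1]=[0, 5, 1], msg_vec=[0, 5, 1]; VV[0]=max(VV[0],msg_vec) then VV[0][0]++ -> VV[0]=[4, 5, 3]
Event 5 stamp: [2, 0, 3]
Event 10 stamp: [0, 5, 1]
[2, 0, 3] <= [0, 5, 1]? False
[0, 5, 1] <= [2, 0, 3]? False
Relation: concurrent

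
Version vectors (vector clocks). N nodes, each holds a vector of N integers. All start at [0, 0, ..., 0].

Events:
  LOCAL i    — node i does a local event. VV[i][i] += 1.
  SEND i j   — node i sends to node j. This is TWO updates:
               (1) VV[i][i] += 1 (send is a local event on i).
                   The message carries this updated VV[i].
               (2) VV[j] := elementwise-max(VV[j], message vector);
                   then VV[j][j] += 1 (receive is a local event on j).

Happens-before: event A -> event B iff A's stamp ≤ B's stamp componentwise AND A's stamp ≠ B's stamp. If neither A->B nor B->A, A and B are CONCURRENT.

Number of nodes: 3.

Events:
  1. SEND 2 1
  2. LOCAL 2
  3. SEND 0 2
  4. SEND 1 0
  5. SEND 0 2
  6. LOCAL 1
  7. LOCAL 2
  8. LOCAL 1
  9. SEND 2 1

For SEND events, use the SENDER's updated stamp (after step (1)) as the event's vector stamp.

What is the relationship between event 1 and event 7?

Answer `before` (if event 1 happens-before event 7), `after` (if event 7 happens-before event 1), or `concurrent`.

Answer: before

Derivation:
Initial: VV[0]=[0, 0, 0]
Initial: VV[1]=[0, 0, 0]
Initial: VV[2]=[0, 0, 0]
Event 1: SEND 2->1: VV[2][2]++ -> VV[2]=[0, 0, 1], msg_vec=[0, 0, 1]; VV[1]=max(VV[1],msg_vec) then VV[1][1]++ -> VV[1]=[0, 1, 1]
Event 2: LOCAL 2: VV[2][2]++ -> VV[2]=[0, 0, 2]
Event 3: SEND 0->2: VV[0][0]++ -> VV[0]=[1, 0, 0], msg_vec=[1, 0, 0]; VV[2]=max(VV[2],msg_vec) then VV[2][2]++ -> VV[2]=[1, 0, 3]
Event 4: SEND 1->0: VV[1][1]++ -> VV[1]=[0, 2, 1], msg_vec=[0, 2, 1]; VV[0]=max(VV[0],msg_vec) then VV[0][0]++ -> VV[0]=[2, 2, 1]
Event 5: SEND 0->2: VV[0][0]++ -> VV[0]=[3, 2, 1], msg_vec=[3, 2, 1]; VV[2]=max(VV[2],msg_vec) then VV[2][2]++ -> VV[2]=[3, 2, 4]
Event 6: LOCAL 1: VV[1][1]++ -> VV[1]=[0, 3, 1]
Event 7: LOCAL 2: VV[2][2]++ -> VV[2]=[3, 2, 5]
Event 8: LOCAL 1: VV[1][1]++ -> VV[1]=[0, 4, 1]
Event 9: SEND 2->1: VV[2][2]++ -> VV[2]=[3, 2, 6], msg_vec=[3, 2, 6]; VV[1]=max(VV[1],msg_vec) then VV[1][1]++ -> VV[1]=[3, 5, 6]
Event 1 stamp: [0, 0, 1]
Event 7 stamp: [3, 2, 5]
[0, 0, 1] <= [3, 2, 5]? True
[3, 2, 5] <= [0, 0, 1]? False
Relation: before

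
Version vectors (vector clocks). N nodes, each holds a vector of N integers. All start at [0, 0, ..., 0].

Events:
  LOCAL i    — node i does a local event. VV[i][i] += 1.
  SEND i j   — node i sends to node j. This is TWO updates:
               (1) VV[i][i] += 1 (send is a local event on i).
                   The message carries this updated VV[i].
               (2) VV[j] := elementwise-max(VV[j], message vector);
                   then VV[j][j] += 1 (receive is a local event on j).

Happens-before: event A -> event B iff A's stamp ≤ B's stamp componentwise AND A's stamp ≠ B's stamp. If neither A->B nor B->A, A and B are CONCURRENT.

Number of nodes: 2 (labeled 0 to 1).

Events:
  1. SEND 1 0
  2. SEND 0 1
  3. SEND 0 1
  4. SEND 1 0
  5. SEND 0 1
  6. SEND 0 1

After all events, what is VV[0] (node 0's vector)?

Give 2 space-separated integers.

Initial: VV[0]=[0, 0]
Initial: VV[1]=[0, 0]
Event 1: SEND 1->0: VV[1][1]++ -> VV[1]=[0, 1], msg_vec=[0, 1]; VV[0]=max(VV[0],msg_vec) then VV[0][0]++ -> VV[0]=[1, 1]
Event 2: SEND 0->1: VV[0][0]++ -> VV[0]=[2, 1], msg_vec=[2, 1]; VV[1]=max(VV[1],msg_vec) then VV[1][1]++ -> VV[1]=[2, 2]
Event 3: SEND 0->1: VV[0][0]++ -> VV[0]=[3, 1], msg_vec=[3, 1]; VV[1]=max(VV[1],msg_vec) then VV[1][1]++ -> VV[1]=[3, 3]
Event 4: SEND 1->0: VV[1][1]++ -> VV[1]=[3, 4], msg_vec=[3, 4]; VV[0]=max(VV[0],msg_vec) then VV[0][0]++ -> VV[0]=[4, 4]
Event 5: SEND 0->1: VV[0][0]++ -> VV[0]=[5, 4], msg_vec=[5, 4]; VV[1]=max(VV[1],msg_vec) then VV[1][1]++ -> VV[1]=[5, 5]
Event 6: SEND 0->1: VV[0][0]++ -> VV[0]=[6, 4], msg_vec=[6, 4]; VV[1]=max(VV[1],msg_vec) then VV[1][1]++ -> VV[1]=[6, 6]
Final vectors: VV[0]=[6, 4]; VV[1]=[6, 6]

Answer: 6 4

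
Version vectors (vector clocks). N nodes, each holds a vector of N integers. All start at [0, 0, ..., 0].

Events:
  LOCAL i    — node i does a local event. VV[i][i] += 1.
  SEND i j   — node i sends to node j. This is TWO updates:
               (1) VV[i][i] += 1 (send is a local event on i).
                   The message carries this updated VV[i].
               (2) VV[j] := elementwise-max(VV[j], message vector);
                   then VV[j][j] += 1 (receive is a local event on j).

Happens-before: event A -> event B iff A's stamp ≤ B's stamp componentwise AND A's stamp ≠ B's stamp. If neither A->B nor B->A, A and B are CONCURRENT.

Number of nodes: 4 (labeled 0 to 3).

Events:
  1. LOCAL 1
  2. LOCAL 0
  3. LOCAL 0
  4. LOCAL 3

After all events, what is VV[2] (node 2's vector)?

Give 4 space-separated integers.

Answer: 0 0 0 0

Derivation:
Initial: VV[0]=[0, 0, 0, 0]
Initial: VV[1]=[0, 0, 0, 0]
Initial: VV[2]=[0, 0, 0, 0]
Initial: VV[3]=[0, 0, 0, 0]
Event 1: LOCAL 1: VV[1][1]++ -> VV[1]=[0, 1, 0, 0]
Event 2: LOCAL 0: VV[0][0]++ -> VV[0]=[1, 0, 0, 0]
Event 3: LOCAL 0: VV[0][0]++ -> VV[0]=[2, 0, 0, 0]
Event 4: LOCAL 3: VV[3][3]++ -> VV[3]=[0, 0, 0, 1]
Final vectors: VV[0]=[2, 0, 0, 0]; VV[1]=[0, 1, 0, 0]; VV[2]=[0, 0, 0, 0]; VV[3]=[0, 0, 0, 1]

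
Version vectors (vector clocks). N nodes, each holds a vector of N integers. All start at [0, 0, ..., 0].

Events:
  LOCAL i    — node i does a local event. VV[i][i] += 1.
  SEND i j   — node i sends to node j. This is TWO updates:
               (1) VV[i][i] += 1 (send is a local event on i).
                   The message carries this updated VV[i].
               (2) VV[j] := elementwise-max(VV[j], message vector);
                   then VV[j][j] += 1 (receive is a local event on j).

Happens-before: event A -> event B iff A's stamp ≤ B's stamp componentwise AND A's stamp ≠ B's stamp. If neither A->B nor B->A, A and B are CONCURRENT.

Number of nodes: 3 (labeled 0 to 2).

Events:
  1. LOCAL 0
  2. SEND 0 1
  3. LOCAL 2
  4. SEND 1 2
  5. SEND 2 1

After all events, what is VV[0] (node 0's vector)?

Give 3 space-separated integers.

Initial: VV[0]=[0, 0, 0]
Initial: VV[1]=[0, 0, 0]
Initial: VV[2]=[0, 0, 0]
Event 1: LOCAL 0: VV[0][0]++ -> VV[0]=[1, 0, 0]
Event 2: SEND 0->1: VV[0][0]++ -> VV[0]=[2, 0, 0], msg_vec=[2, 0, 0]; VV[1]=max(VV[1],msg_vec) then VV[1][1]++ -> VV[1]=[2, 1, 0]
Event 3: LOCAL 2: VV[2][2]++ -> VV[2]=[0, 0, 1]
Event 4: SEND 1->2: VV[1][1]++ -> VV[1]=[2, 2, 0], msg_vec=[2, 2, 0]; VV[2]=max(VV[2],msg_vec) then VV[2][2]++ -> VV[2]=[2, 2, 2]
Event 5: SEND 2->1: VV[2][2]++ -> VV[2]=[2, 2, 3], msg_vec=[2, 2, 3]; VV[1]=max(VV[1],msg_vec) then VV[1][1]++ -> VV[1]=[2, 3, 3]
Final vectors: VV[0]=[2, 0, 0]; VV[1]=[2, 3, 3]; VV[2]=[2, 2, 3]

Answer: 2 0 0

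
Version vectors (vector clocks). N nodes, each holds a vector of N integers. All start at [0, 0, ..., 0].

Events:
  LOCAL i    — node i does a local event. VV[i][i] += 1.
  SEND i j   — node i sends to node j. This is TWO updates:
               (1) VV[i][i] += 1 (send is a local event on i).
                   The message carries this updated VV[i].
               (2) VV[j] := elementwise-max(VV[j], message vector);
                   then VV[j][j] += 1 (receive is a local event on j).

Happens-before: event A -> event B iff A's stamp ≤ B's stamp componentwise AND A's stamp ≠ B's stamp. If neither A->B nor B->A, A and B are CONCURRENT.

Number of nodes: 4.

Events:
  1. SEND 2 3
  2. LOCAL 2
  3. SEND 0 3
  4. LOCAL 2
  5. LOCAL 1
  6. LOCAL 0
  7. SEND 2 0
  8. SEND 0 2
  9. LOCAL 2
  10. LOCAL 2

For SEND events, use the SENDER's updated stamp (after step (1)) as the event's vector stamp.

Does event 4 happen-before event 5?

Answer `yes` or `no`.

Initial: VV[0]=[0, 0, 0, 0]
Initial: VV[1]=[0, 0, 0, 0]
Initial: VV[2]=[0, 0, 0, 0]
Initial: VV[3]=[0, 0, 0, 0]
Event 1: SEND 2->3: VV[2][2]++ -> VV[2]=[0, 0, 1, 0], msg_vec=[0, 0, 1, 0]; VV[3]=max(VV[3],msg_vec) then VV[3][3]++ -> VV[3]=[0, 0, 1, 1]
Event 2: LOCAL 2: VV[2][2]++ -> VV[2]=[0, 0, 2, 0]
Event 3: SEND 0->3: VV[0][0]++ -> VV[0]=[1, 0, 0, 0], msg_vec=[1, 0, 0, 0]; VV[3]=max(VV[3],msg_vec) then VV[3][3]++ -> VV[3]=[1, 0, 1, 2]
Event 4: LOCAL 2: VV[2][2]++ -> VV[2]=[0, 0, 3, 0]
Event 5: LOCAL 1: VV[1][1]++ -> VV[1]=[0, 1, 0, 0]
Event 6: LOCAL 0: VV[0][0]++ -> VV[0]=[2, 0, 0, 0]
Event 7: SEND 2->0: VV[2][2]++ -> VV[2]=[0, 0, 4, 0], msg_vec=[0, 0, 4, 0]; VV[0]=max(VV[0],msg_vec) then VV[0][0]++ -> VV[0]=[3, 0, 4, 0]
Event 8: SEND 0->2: VV[0][0]++ -> VV[0]=[4, 0, 4, 0], msg_vec=[4, 0, 4, 0]; VV[2]=max(VV[2],msg_vec) then VV[2][2]++ -> VV[2]=[4, 0, 5, 0]
Event 9: LOCAL 2: VV[2][2]++ -> VV[2]=[4, 0, 6, 0]
Event 10: LOCAL 2: VV[2][2]++ -> VV[2]=[4, 0, 7, 0]
Event 4 stamp: [0, 0, 3, 0]
Event 5 stamp: [0, 1, 0, 0]
[0, 0, 3, 0] <= [0, 1, 0, 0]? False. Equal? False. Happens-before: False

Answer: no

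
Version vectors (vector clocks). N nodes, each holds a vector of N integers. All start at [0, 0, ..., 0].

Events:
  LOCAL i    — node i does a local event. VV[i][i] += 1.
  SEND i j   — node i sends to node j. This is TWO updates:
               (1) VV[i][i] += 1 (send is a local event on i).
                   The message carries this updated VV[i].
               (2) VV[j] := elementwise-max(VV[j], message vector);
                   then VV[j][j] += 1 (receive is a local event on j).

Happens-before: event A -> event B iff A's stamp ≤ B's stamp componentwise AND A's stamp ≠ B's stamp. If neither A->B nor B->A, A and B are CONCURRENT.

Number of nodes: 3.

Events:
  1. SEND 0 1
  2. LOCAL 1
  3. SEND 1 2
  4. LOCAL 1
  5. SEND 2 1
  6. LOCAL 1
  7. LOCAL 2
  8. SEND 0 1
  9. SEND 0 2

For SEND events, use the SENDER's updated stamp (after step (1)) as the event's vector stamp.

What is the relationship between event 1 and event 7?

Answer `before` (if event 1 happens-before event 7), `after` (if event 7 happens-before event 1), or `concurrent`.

Initial: VV[0]=[0, 0, 0]
Initial: VV[1]=[0, 0, 0]
Initial: VV[2]=[0, 0, 0]
Event 1: SEND 0->1: VV[0][0]++ -> VV[0]=[1, 0, 0], msg_vec=[1, 0, 0]; VV[1]=max(VV[1],msg_vec) then VV[1][1]++ -> VV[1]=[1, 1, 0]
Event 2: LOCAL 1: VV[1][1]++ -> VV[1]=[1, 2, 0]
Event 3: SEND 1->2: VV[1][1]++ -> VV[1]=[1, 3, 0], msg_vec=[1, 3, 0]; VV[2]=max(VV[2],msg_vec) then VV[2][2]++ -> VV[2]=[1, 3, 1]
Event 4: LOCAL 1: VV[1][1]++ -> VV[1]=[1, 4, 0]
Event 5: SEND 2->1: VV[2][2]++ -> VV[2]=[1, 3, 2], msg_vec=[1, 3, 2]; VV[1]=max(VV[1],msg_vec) then VV[1][1]++ -> VV[1]=[1, 5, 2]
Event 6: LOCAL 1: VV[1][1]++ -> VV[1]=[1, 6, 2]
Event 7: LOCAL 2: VV[2][2]++ -> VV[2]=[1, 3, 3]
Event 8: SEND 0->1: VV[0][0]++ -> VV[0]=[2, 0, 0], msg_vec=[2, 0, 0]; VV[1]=max(VV[1],msg_vec) then VV[1][1]++ -> VV[1]=[2, 7, 2]
Event 9: SEND 0->2: VV[0][0]++ -> VV[0]=[3, 0, 0], msg_vec=[3, 0, 0]; VV[2]=max(VV[2],msg_vec) then VV[2][2]++ -> VV[2]=[3, 3, 4]
Event 1 stamp: [1, 0, 0]
Event 7 stamp: [1, 3, 3]
[1, 0, 0] <= [1, 3, 3]? True
[1, 3, 3] <= [1, 0, 0]? False
Relation: before

Answer: before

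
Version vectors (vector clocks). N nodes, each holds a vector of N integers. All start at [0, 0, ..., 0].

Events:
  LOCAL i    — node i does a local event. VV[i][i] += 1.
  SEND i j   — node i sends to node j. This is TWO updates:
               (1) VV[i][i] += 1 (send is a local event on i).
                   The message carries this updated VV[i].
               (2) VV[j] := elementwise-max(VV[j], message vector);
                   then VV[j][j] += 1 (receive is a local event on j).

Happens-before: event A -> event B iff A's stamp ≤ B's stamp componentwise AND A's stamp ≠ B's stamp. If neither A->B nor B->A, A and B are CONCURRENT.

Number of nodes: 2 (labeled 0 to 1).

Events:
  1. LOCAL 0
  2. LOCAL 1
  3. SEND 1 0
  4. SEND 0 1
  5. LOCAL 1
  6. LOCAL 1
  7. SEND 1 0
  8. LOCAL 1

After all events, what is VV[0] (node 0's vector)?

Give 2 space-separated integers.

Initial: VV[0]=[0, 0]
Initial: VV[1]=[0, 0]
Event 1: LOCAL 0: VV[0][0]++ -> VV[0]=[1, 0]
Event 2: LOCAL 1: VV[1][1]++ -> VV[1]=[0, 1]
Event 3: SEND 1->0: VV[1][1]++ -> VV[1]=[0, 2], msg_vec=[0, 2]; VV[0]=max(VV[0],msg_vec) then VV[0][0]++ -> VV[0]=[2, 2]
Event 4: SEND 0->1: VV[0][0]++ -> VV[0]=[3, 2], msg_vec=[3, 2]; VV[1]=max(VV[1],msg_vec) then VV[1][1]++ -> VV[1]=[3, 3]
Event 5: LOCAL 1: VV[1][1]++ -> VV[1]=[3, 4]
Event 6: LOCAL 1: VV[1][1]++ -> VV[1]=[3, 5]
Event 7: SEND 1->0: VV[1][1]++ -> VV[1]=[3, 6], msg_vec=[3, 6]; VV[0]=max(VV[0],msg_vec) then VV[0][0]++ -> VV[0]=[4, 6]
Event 8: LOCAL 1: VV[1][1]++ -> VV[1]=[3, 7]
Final vectors: VV[0]=[4, 6]; VV[1]=[3, 7]

Answer: 4 6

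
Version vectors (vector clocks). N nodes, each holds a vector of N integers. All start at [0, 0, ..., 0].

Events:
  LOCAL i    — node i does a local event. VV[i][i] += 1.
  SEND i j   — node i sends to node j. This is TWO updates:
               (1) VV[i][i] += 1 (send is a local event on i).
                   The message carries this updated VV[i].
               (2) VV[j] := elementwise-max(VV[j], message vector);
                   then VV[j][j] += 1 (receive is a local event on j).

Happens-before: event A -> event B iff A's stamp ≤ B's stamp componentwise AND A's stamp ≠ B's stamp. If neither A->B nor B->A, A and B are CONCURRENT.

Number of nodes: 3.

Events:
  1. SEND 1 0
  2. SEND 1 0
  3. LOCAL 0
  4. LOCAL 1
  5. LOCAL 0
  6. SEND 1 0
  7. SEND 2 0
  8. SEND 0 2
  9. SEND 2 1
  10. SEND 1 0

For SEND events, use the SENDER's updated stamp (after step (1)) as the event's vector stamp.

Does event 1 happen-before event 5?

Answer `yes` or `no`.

Answer: yes

Derivation:
Initial: VV[0]=[0, 0, 0]
Initial: VV[1]=[0, 0, 0]
Initial: VV[2]=[0, 0, 0]
Event 1: SEND 1->0: VV[1][1]++ -> VV[1]=[0, 1, 0], msg_vec=[0, 1, 0]; VV[0]=max(VV[0],msg_vec) then VV[0][0]++ -> VV[0]=[1, 1, 0]
Event 2: SEND 1->0: VV[1][1]++ -> VV[1]=[0, 2, 0], msg_vec=[0, 2, 0]; VV[0]=max(VV[0],msg_vec) then VV[0][0]++ -> VV[0]=[2, 2, 0]
Event 3: LOCAL 0: VV[0][0]++ -> VV[0]=[3, 2, 0]
Event 4: LOCAL 1: VV[1][1]++ -> VV[1]=[0, 3, 0]
Event 5: LOCAL 0: VV[0][0]++ -> VV[0]=[4, 2, 0]
Event 6: SEND 1->0: VV[1][1]++ -> VV[1]=[0, 4, 0], msg_vec=[0, 4, 0]; VV[0]=max(VV[0],msg_vec) then VV[0][0]++ -> VV[0]=[5, 4, 0]
Event 7: SEND 2->0: VV[2][2]++ -> VV[2]=[0, 0, 1], msg_vec=[0, 0, 1]; VV[0]=max(VV[0],msg_vec) then VV[0][0]++ -> VV[0]=[6, 4, 1]
Event 8: SEND 0->2: VV[0][0]++ -> VV[0]=[7, 4, 1], msg_vec=[7, 4, 1]; VV[2]=max(VV[2],msg_vec) then VV[2][2]++ -> VV[2]=[7, 4, 2]
Event 9: SEND 2->1: VV[2][2]++ -> VV[2]=[7, 4, 3], msg_vec=[7, 4, 3]; VV[1]=max(VV[1],msg_vec) then VV[1][1]++ -> VV[1]=[7, 5, 3]
Event 10: SEND 1->0: VV[1][1]++ -> VV[1]=[7, 6, 3], msg_vec=[7, 6, 3]; VV[0]=max(VV[0],msg_vec) then VV[0][0]++ -> VV[0]=[8, 6, 3]
Event 1 stamp: [0, 1, 0]
Event 5 stamp: [4, 2, 0]
[0, 1, 0] <= [4, 2, 0]? True. Equal? False. Happens-before: True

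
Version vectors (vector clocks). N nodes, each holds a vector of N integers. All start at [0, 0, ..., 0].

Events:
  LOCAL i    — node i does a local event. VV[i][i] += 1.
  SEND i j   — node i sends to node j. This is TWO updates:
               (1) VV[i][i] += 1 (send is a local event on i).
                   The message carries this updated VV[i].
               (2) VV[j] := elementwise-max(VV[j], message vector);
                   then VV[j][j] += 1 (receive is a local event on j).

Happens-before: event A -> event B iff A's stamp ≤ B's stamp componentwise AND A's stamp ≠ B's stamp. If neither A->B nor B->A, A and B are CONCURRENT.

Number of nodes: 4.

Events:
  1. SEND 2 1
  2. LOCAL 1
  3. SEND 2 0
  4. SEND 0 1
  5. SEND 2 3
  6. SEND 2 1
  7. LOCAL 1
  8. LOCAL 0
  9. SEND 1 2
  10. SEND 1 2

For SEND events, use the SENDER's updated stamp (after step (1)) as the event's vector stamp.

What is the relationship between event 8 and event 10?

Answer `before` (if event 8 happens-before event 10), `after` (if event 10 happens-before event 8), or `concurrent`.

Initial: VV[0]=[0, 0, 0, 0]
Initial: VV[1]=[0, 0, 0, 0]
Initial: VV[2]=[0, 0, 0, 0]
Initial: VV[3]=[0, 0, 0, 0]
Event 1: SEND 2->1: VV[2][2]++ -> VV[2]=[0, 0, 1, 0], msg_vec=[0, 0, 1, 0]; VV[1]=max(VV[1],msg_vec) then VV[1][1]++ -> VV[1]=[0, 1, 1, 0]
Event 2: LOCAL 1: VV[1][1]++ -> VV[1]=[0, 2, 1, 0]
Event 3: SEND 2->0: VV[2][2]++ -> VV[2]=[0, 0, 2, 0], msg_vec=[0, 0, 2, 0]; VV[0]=max(VV[0],msg_vec) then VV[0][0]++ -> VV[0]=[1, 0, 2, 0]
Event 4: SEND 0->1: VV[0][0]++ -> VV[0]=[2, 0, 2, 0], msg_vec=[2, 0, 2, 0]; VV[1]=max(VV[1],msg_vec) then VV[1][1]++ -> VV[1]=[2, 3, 2, 0]
Event 5: SEND 2->3: VV[2][2]++ -> VV[2]=[0, 0, 3, 0], msg_vec=[0, 0, 3, 0]; VV[3]=max(VV[3],msg_vec) then VV[3][3]++ -> VV[3]=[0, 0, 3, 1]
Event 6: SEND 2->1: VV[2][2]++ -> VV[2]=[0, 0, 4, 0], msg_vec=[0, 0, 4, 0]; VV[1]=max(VV[1],msg_vec) then VV[1][1]++ -> VV[1]=[2, 4, 4, 0]
Event 7: LOCAL 1: VV[1][1]++ -> VV[1]=[2, 5, 4, 0]
Event 8: LOCAL 0: VV[0][0]++ -> VV[0]=[3, 0, 2, 0]
Event 9: SEND 1->2: VV[1][1]++ -> VV[1]=[2, 6, 4, 0], msg_vec=[2, 6, 4, 0]; VV[2]=max(VV[2],msg_vec) then VV[2][2]++ -> VV[2]=[2, 6, 5, 0]
Event 10: SEND 1->2: VV[1][1]++ -> VV[1]=[2, 7, 4, 0], msg_vec=[2, 7, 4, 0]; VV[2]=max(VV[2],msg_vec) then VV[2][2]++ -> VV[2]=[2, 7, 6, 0]
Event 8 stamp: [3, 0, 2, 0]
Event 10 stamp: [2, 7, 4, 0]
[3, 0, 2, 0] <= [2, 7, 4, 0]? False
[2, 7, 4, 0] <= [3, 0, 2, 0]? False
Relation: concurrent

Answer: concurrent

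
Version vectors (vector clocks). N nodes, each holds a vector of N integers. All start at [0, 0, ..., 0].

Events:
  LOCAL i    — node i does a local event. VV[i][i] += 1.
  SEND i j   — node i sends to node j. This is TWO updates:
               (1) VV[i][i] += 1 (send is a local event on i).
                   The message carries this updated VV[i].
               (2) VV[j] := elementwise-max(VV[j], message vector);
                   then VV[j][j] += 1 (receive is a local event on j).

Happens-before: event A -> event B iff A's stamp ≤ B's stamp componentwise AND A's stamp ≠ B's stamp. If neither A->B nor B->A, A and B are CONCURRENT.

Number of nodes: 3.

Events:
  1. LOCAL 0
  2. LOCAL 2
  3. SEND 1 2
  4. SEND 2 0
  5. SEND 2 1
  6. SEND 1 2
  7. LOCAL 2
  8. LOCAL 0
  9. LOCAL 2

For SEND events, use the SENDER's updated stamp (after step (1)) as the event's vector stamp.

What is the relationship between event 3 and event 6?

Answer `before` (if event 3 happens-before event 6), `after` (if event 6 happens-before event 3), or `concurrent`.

Answer: before

Derivation:
Initial: VV[0]=[0, 0, 0]
Initial: VV[1]=[0, 0, 0]
Initial: VV[2]=[0, 0, 0]
Event 1: LOCAL 0: VV[0][0]++ -> VV[0]=[1, 0, 0]
Event 2: LOCAL 2: VV[2][2]++ -> VV[2]=[0, 0, 1]
Event 3: SEND 1->2: VV[1][1]++ -> VV[1]=[0, 1, 0], msg_vec=[0, 1, 0]; VV[2]=max(VV[2],msg_vec) then VV[2][2]++ -> VV[2]=[0, 1, 2]
Event 4: SEND 2->0: VV[2][2]++ -> VV[2]=[0, 1, 3], msg_vec=[0, 1, 3]; VV[0]=max(VV[0],msg_vec) then VV[0][0]++ -> VV[0]=[2, 1, 3]
Event 5: SEND 2->1: VV[2][2]++ -> VV[2]=[0, 1, 4], msg_vec=[0, 1, 4]; VV[1]=max(VV[1],msg_vec) then VV[1][1]++ -> VV[1]=[0, 2, 4]
Event 6: SEND 1->2: VV[1][1]++ -> VV[1]=[0, 3, 4], msg_vec=[0, 3, 4]; VV[2]=max(VV[2],msg_vec) then VV[2][2]++ -> VV[2]=[0, 3, 5]
Event 7: LOCAL 2: VV[2][2]++ -> VV[2]=[0, 3, 6]
Event 8: LOCAL 0: VV[0][0]++ -> VV[0]=[3, 1, 3]
Event 9: LOCAL 2: VV[2][2]++ -> VV[2]=[0, 3, 7]
Event 3 stamp: [0, 1, 0]
Event 6 stamp: [0, 3, 4]
[0, 1, 0] <= [0, 3, 4]? True
[0, 3, 4] <= [0, 1, 0]? False
Relation: before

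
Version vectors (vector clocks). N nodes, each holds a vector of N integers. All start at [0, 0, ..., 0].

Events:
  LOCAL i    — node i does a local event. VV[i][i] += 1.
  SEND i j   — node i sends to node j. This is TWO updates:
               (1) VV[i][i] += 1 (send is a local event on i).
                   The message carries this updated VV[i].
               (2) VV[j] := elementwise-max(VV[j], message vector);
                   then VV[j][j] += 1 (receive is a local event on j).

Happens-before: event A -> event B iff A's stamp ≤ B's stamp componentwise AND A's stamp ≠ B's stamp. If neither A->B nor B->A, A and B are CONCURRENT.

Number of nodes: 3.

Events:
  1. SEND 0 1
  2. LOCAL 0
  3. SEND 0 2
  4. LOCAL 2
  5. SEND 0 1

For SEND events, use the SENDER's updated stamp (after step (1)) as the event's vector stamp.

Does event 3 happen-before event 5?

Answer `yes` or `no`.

Answer: yes

Derivation:
Initial: VV[0]=[0, 0, 0]
Initial: VV[1]=[0, 0, 0]
Initial: VV[2]=[0, 0, 0]
Event 1: SEND 0->1: VV[0][0]++ -> VV[0]=[1, 0, 0], msg_vec=[1, 0, 0]; VV[1]=max(VV[1],msg_vec) then VV[1][1]++ -> VV[1]=[1, 1, 0]
Event 2: LOCAL 0: VV[0][0]++ -> VV[0]=[2, 0, 0]
Event 3: SEND 0->2: VV[0][0]++ -> VV[0]=[3, 0, 0], msg_vec=[3, 0, 0]; VV[2]=max(VV[2],msg_vec) then VV[2][2]++ -> VV[2]=[3, 0, 1]
Event 4: LOCAL 2: VV[2][2]++ -> VV[2]=[3, 0, 2]
Event 5: SEND 0->1: VV[0][0]++ -> VV[0]=[4, 0, 0], msg_vec=[4, 0, 0]; VV[1]=max(VV[1],msg_vec) then VV[1][1]++ -> VV[1]=[4, 2, 0]
Event 3 stamp: [3, 0, 0]
Event 5 stamp: [4, 0, 0]
[3, 0, 0] <= [4, 0, 0]? True. Equal? False. Happens-before: True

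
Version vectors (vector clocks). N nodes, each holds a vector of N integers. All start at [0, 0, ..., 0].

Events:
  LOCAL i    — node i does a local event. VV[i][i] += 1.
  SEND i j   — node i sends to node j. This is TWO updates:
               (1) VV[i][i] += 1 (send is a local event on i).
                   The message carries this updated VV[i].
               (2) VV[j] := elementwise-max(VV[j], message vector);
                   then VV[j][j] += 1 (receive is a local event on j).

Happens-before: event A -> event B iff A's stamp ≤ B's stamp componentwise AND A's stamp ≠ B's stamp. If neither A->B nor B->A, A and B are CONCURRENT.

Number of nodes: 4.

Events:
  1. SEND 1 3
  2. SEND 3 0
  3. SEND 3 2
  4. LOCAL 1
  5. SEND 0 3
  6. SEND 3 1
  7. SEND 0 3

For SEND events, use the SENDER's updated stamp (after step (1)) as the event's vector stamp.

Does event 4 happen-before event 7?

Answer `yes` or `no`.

Answer: no

Derivation:
Initial: VV[0]=[0, 0, 0, 0]
Initial: VV[1]=[0, 0, 0, 0]
Initial: VV[2]=[0, 0, 0, 0]
Initial: VV[3]=[0, 0, 0, 0]
Event 1: SEND 1->3: VV[1][1]++ -> VV[1]=[0, 1, 0, 0], msg_vec=[0, 1, 0, 0]; VV[3]=max(VV[3],msg_vec) then VV[3][3]++ -> VV[3]=[0, 1, 0, 1]
Event 2: SEND 3->0: VV[3][3]++ -> VV[3]=[0, 1, 0, 2], msg_vec=[0, 1, 0, 2]; VV[0]=max(VV[0],msg_vec) then VV[0][0]++ -> VV[0]=[1, 1, 0, 2]
Event 3: SEND 3->2: VV[3][3]++ -> VV[3]=[0, 1, 0, 3], msg_vec=[0, 1, 0, 3]; VV[2]=max(VV[2],msg_vec) then VV[2][2]++ -> VV[2]=[0, 1, 1, 3]
Event 4: LOCAL 1: VV[1][1]++ -> VV[1]=[0, 2, 0, 0]
Event 5: SEND 0->3: VV[0][0]++ -> VV[0]=[2, 1, 0, 2], msg_vec=[2, 1, 0, 2]; VV[3]=max(VV[3],msg_vec) then VV[3][3]++ -> VV[3]=[2, 1, 0, 4]
Event 6: SEND 3->1: VV[3][3]++ -> VV[3]=[2, 1, 0, 5], msg_vec=[2, 1, 0, 5]; VV[1]=max(VV[1],msg_vec) then VV[1][1]++ -> VV[1]=[2, 3, 0, 5]
Event 7: SEND 0->3: VV[0][0]++ -> VV[0]=[3, 1, 0, 2], msg_vec=[3, 1, 0, 2]; VV[3]=max(VV[3],msg_vec) then VV[3][3]++ -> VV[3]=[3, 1, 0, 6]
Event 4 stamp: [0, 2, 0, 0]
Event 7 stamp: [3, 1, 0, 2]
[0, 2, 0, 0] <= [3, 1, 0, 2]? False. Equal? False. Happens-before: False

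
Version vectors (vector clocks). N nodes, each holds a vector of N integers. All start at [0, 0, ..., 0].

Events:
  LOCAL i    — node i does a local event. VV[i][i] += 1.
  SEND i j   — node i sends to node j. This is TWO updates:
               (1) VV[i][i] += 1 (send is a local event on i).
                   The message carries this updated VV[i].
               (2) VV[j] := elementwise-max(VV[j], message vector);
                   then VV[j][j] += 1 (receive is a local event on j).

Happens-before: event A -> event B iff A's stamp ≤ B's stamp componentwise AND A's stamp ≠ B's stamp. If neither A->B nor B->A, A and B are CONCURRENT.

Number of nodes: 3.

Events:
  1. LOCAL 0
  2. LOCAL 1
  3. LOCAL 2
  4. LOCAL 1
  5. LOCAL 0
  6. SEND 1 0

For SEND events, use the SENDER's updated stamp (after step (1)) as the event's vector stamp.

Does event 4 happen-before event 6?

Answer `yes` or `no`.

Answer: yes

Derivation:
Initial: VV[0]=[0, 0, 0]
Initial: VV[1]=[0, 0, 0]
Initial: VV[2]=[0, 0, 0]
Event 1: LOCAL 0: VV[0][0]++ -> VV[0]=[1, 0, 0]
Event 2: LOCAL 1: VV[1][1]++ -> VV[1]=[0, 1, 0]
Event 3: LOCAL 2: VV[2][2]++ -> VV[2]=[0, 0, 1]
Event 4: LOCAL 1: VV[1][1]++ -> VV[1]=[0, 2, 0]
Event 5: LOCAL 0: VV[0][0]++ -> VV[0]=[2, 0, 0]
Event 6: SEND 1->0: VV[1][1]++ -> VV[1]=[0, 3, 0], msg_vec=[0, 3, 0]; VV[0]=max(VV[0],msg_vec) then VV[0][0]++ -> VV[0]=[3, 3, 0]
Event 4 stamp: [0, 2, 0]
Event 6 stamp: [0, 3, 0]
[0, 2, 0] <= [0, 3, 0]? True. Equal? False. Happens-before: True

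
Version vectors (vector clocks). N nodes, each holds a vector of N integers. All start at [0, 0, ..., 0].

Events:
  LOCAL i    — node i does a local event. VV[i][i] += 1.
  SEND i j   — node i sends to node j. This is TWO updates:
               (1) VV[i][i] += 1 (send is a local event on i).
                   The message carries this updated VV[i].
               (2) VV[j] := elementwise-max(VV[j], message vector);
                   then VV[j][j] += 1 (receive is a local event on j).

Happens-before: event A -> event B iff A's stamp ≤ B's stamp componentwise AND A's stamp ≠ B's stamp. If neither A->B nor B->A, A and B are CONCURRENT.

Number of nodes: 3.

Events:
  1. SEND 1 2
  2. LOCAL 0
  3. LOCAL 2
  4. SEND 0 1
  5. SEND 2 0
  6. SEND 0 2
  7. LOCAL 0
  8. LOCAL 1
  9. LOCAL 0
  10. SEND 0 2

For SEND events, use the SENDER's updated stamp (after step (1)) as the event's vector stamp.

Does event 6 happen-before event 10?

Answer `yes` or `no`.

Initial: VV[0]=[0, 0, 0]
Initial: VV[1]=[0, 0, 0]
Initial: VV[2]=[0, 0, 0]
Event 1: SEND 1->2: VV[1][1]++ -> VV[1]=[0, 1, 0], msg_vec=[0, 1, 0]; VV[2]=max(VV[2],msg_vec) then VV[2][2]++ -> VV[2]=[0, 1, 1]
Event 2: LOCAL 0: VV[0][0]++ -> VV[0]=[1, 0, 0]
Event 3: LOCAL 2: VV[2][2]++ -> VV[2]=[0, 1, 2]
Event 4: SEND 0->1: VV[0][0]++ -> VV[0]=[2, 0, 0], msg_vec=[2, 0, 0]; VV[1]=max(VV[1],msg_vec) then VV[1][1]++ -> VV[1]=[2, 2, 0]
Event 5: SEND 2->0: VV[2][2]++ -> VV[2]=[0, 1, 3], msg_vec=[0, 1, 3]; VV[0]=max(VV[0],msg_vec) then VV[0][0]++ -> VV[0]=[3, 1, 3]
Event 6: SEND 0->2: VV[0][0]++ -> VV[0]=[4, 1, 3], msg_vec=[4, 1, 3]; VV[2]=max(VV[2],msg_vec) then VV[2][2]++ -> VV[2]=[4, 1, 4]
Event 7: LOCAL 0: VV[0][0]++ -> VV[0]=[5, 1, 3]
Event 8: LOCAL 1: VV[1][1]++ -> VV[1]=[2, 3, 0]
Event 9: LOCAL 0: VV[0][0]++ -> VV[0]=[6, 1, 3]
Event 10: SEND 0->2: VV[0][0]++ -> VV[0]=[7, 1, 3], msg_vec=[7, 1, 3]; VV[2]=max(VV[2],msg_vec) then VV[2][2]++ -> VV[2]=[7, 1, 5]
Event 6 stamp: [4, 1, 3]
Event 10 stamp: [7, 1, 3]
[4, 1, 3] <= [7, 1, 3]? True. Equal? False. Happens-before: True

Answer: yes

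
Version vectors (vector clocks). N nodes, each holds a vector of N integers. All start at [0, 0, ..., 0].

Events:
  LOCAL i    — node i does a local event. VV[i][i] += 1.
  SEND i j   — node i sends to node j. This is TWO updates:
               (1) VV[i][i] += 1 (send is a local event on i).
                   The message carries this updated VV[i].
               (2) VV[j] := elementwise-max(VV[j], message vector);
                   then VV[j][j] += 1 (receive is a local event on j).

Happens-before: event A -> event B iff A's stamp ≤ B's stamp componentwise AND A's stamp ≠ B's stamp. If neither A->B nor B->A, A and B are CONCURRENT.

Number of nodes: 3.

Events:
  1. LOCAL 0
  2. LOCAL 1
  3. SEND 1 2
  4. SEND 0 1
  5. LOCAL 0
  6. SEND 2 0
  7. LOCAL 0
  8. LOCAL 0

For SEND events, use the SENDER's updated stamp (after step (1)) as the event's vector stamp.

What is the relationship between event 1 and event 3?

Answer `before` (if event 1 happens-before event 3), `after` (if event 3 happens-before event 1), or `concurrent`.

Initial: VV[0]=[0, 0, 0]
Initial: VV[1]=[0, 0, 0]
Initial: VV[2]=[0, 0, 0]
Event 1: LOCAL 0: VV[0][0]++ -> VV[0]=[1, 0, 0]
Event 2: LOCAL 1: VV[1][1]++ -> VV[1]=[0, 1, 0]
Event 3: SEND 1->2: VV[1][1]++ -> VV[1]=[0, 2, 0], msg_vec=[0, 2, 0]; VV[2]=max(VV[2],msg_vec) then VV[2][2]++ -> VV[2]=[0, 2, 1]
Event 4: SEND 0->1: VV[0][0]++ -> VV[0]=[2, 0, 0], msg_vec=[2, 0, 0]; VV[1]=max(VV[1],msg_vec) then VV[1][1]++ -> VV[1]=[2, 3, 0]
Event 5: LOCAL 0: VV[0][0]++ -> VV[0]=[3, 0, 0]
Event 6: SEND 2->0: VV[2][2]++ -> VV[2]=[0, 2, 2], msg_vec=[0, 2, 2]; VV[0]=max(VV[0],msg_vec) then VV[0][0]++ -> VV[0]=[4, 2, 2]
Event 7: LOCAL 0: VV[0][0]++ -> VV[0]=[5, 2, 2]
Event 8: LOCAL 0: VV[0][0]++ -> VV[0]=[6, 2, 2]
Event 1 stamp: [1, 0, 0]
Event 3 stamp: [0, 2, 0]
[1, 0, 0] <= [0, 2, 0]? False
[0, 2, 0] <= [1, 0, 0]? False
Relation: concurrent

Answer: concurrent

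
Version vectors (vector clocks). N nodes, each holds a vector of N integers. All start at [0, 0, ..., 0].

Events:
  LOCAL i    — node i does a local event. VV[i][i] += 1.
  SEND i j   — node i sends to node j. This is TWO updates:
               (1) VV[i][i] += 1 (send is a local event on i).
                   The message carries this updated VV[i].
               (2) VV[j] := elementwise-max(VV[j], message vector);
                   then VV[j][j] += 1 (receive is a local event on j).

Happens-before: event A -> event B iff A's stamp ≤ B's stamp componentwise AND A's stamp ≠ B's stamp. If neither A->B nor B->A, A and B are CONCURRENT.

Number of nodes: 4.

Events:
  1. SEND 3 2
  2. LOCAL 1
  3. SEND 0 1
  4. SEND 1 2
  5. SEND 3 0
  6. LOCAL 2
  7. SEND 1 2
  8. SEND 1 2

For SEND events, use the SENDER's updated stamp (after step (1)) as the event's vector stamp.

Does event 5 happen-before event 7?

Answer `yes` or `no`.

Answer: no

Derivation:
Initial: VV[0]=[0, 0, 0, 0]
Initial: VV[1]=[0, 0, 0, 0]
Initial: VV[2]=[0, 0, 0, 0]
Initial: VV[3]=[0, 0, 0, 0]
Event 1: SEND 3->2: VV[3][3]++ -> VV[3]=[0, 0, 0, 1], msg_vec=[0, 0, 0, 1]; VV[2]=max(VV[2],msg_vec) then VV[2][2]++ -> VV[2]=[0, 0, 1, 1]
Event 2: LOCAL 1: VV[1][1]++ -> VV[1]=[0, 1, 0, 0]
Event 3: SEND 0->1: VV[0][0]++ -> VV[0]=[1, 0, 0, 0], msg_vec=[1, 0, 0, 0]; VV[1]=max(VV[1],msg_vec) then VV[1][1]++ -> VV[1]=[1, 2, 0, 0]
Event 4: SEND 1->2: VV[1][1]++ -> VV[1]=[1, 3, 0, 0], msg_vec=[1, 3, 0, 0]; VV[2]=max(VV[2],msg_vec) then VV[2][2]++ -> VV[2]=[1, 3, 2, 1]
Event 5: SEND 3->0: VV[3][3]++ -> VV[3]=[0, 0, 0, 2], msg_vec=[0, 0, 0, 2]; VV[0]=max(VV[0],msg_vec) then VV[0][0]++ -> VV[0]=[2, 0, 0, 2]
Event 6: LOCAL 2: VV[2][2]++ -> VV[2]=[1, 3, 3, 1]
Event 7: SEND 1->2: VV[1][1]++ -> VV[1]=[1, 4, 0, 0], msg_vec=[1, 4, 0, 0]; VV[2]=max(VV[2],msg_vec) then VV[2][2]++ -> VV[2]=[1, 4, 4, 1]
Event 8: SEND 1->2: VV[1][1]++ -> VV[1]=[1, 5, 0, 0], msg_vec=[1, 5, 0, 0]; VV[2]=max(VV[2],msg_vec) then VV[2][2]++ -> VV[2]=[1, 5, 5, 1]
Event 5 stamp: [0, 0, 0, 2]
Event 7 stamp: [1, 4, 0, 0]
[0, 0, 0, 2] <= [1, 4, 0, 0]? False. Equal? False. Happens-before: False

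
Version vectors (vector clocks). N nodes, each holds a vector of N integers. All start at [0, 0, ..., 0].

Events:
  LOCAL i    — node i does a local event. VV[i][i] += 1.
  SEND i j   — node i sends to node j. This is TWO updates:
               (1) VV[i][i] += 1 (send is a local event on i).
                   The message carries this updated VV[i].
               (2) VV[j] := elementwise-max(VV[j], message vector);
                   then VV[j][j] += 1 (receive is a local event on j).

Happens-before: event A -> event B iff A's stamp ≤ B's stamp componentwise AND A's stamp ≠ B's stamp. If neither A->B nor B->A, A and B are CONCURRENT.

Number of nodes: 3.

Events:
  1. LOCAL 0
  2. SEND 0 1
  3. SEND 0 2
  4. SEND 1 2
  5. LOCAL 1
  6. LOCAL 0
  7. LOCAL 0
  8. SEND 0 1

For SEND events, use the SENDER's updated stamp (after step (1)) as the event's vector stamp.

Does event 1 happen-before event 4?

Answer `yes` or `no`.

Answer: yes

Derivation:
Initial: VV[0]=[0, 0, 0]
Initial: VV[1]=[0, 0, 0]
Initial: VV[2]=[0, 0, 0]
Event 1: LOCAL 0: VV[0][0]++ -> VV[0]=[1, 0, 0]
Event 2: SEND 0->1: VV[0][0]++ -> VV[0]=[2, 0, 0], msg_vec=[2, 0, 0]; VV[1]=max(VV[1],msg_vec) then VV[1][1]++ -> VV[1]=[2, 1, 0]
Event 3: SEND 0->2: VV[0][0]++ -> VV[0]=[3, 0, 0], msg_vec=[3, 0, 0]; VV[2]=max(VV[2],msg_vec) then VV[2][2]++ -> VV[2]=[3, 0, 1]
Event 4: SEND 1->2: VV[1][1]++ -> VV[1]=[2, 2, 0], msg_vec=[2, 2, 0]; VV[2]=max(VV[2],msg_vec) then VV[2][2]++ -> VV[2]=[3, 2, 2]
Event 5: LOCAL 1: VV[1][1]++ -> VV[1]=[2, 3, 0]
Event 6: LOCAL 0: VV[0][0]++ -> VV[0]=[4, 0, 0]
Event 7: LOCAL 0: VV[0][0]++ -> VV[0]=[5, 0, 0]
Event 8: SEND 0->1: VV[0][0]++ -> VV[0]=[6, 0, 0], msg_vec=[6, 0, 0]; VV[1]=max(VV[1],msg_vec) then VV[1][1]++ -> VV[1]=[6, 4, 0]
Event 1 stamp: [1, 0, 0]
Event 4 stamp: [2, 2, 0]
[1, 0, 0] <= [2, 2, 0]? True. Equal? False. Happens-before: True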